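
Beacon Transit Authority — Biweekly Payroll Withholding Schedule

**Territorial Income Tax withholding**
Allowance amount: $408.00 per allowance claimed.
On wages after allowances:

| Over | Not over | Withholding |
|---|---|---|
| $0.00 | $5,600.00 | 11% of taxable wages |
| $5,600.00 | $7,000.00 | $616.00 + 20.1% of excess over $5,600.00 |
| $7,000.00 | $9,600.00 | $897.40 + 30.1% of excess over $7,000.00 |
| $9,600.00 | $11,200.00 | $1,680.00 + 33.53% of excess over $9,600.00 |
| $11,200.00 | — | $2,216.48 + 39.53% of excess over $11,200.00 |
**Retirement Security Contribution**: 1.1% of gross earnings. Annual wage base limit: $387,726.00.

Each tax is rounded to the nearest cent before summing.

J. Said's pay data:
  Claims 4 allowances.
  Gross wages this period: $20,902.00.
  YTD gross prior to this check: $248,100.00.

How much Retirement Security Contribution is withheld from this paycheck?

$229.92

Retirement Security Contribution: 1.1% × $20,902.00 = $229.92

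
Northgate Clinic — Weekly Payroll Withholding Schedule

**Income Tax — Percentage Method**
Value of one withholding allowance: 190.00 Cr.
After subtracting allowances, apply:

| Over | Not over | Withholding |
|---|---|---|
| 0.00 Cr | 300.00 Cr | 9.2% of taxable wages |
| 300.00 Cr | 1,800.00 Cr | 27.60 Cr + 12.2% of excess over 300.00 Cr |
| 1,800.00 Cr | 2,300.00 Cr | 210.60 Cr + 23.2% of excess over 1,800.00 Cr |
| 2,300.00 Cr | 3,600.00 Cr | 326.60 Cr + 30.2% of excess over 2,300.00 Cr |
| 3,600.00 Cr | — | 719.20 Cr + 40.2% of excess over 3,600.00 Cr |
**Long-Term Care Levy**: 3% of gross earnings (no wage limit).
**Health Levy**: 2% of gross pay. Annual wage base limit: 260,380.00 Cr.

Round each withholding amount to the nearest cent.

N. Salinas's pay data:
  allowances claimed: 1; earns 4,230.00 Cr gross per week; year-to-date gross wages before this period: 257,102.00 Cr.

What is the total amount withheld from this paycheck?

1,088.54 Cr

Income Tax: taxable = 4,230.00 Cr − 1×190.00 Cr = 4,040.00 Cr
  719.20 Cr + 40.2% × (4,040.00 Cr − 3,600.00 Cr) = 719.20 Cr + 40.2% × 440.00 Cr = 896.08 Cr
Long-Term Care Levy: 3% × 4,230.00 Cr = 126.90 Cr
Health Levy: cap 260,380.00 Cr − YTD 257,102.00 Cr = 3,278.00 Cr subject; 2% × 3,278.00 Cr = 65.56 Cr
Total: 896.08 Cr + 126.90 Cr + 65.56 Cr = 1,088.54 Cr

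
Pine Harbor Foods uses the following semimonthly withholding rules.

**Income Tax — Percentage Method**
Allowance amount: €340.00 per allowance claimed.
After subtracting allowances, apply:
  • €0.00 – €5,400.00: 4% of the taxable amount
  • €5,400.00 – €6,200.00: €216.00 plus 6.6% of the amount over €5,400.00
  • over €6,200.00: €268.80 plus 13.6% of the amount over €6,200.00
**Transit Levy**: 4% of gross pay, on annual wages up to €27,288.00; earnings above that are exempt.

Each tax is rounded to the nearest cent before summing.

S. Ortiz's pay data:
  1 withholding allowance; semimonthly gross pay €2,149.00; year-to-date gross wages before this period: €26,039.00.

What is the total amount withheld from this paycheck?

Income Tax: taxable = €2,149.00 − 1×€340.00 = €1,809.00
  4% × €1,809.00 = €72.36
Transit Levy: cap €27,288.00 − YTD €26,039.00 = €1,249.00 subject; 4% × €1,249.00 = €49.96
Total: €72.36 + €49.96 = €122.32

€122.32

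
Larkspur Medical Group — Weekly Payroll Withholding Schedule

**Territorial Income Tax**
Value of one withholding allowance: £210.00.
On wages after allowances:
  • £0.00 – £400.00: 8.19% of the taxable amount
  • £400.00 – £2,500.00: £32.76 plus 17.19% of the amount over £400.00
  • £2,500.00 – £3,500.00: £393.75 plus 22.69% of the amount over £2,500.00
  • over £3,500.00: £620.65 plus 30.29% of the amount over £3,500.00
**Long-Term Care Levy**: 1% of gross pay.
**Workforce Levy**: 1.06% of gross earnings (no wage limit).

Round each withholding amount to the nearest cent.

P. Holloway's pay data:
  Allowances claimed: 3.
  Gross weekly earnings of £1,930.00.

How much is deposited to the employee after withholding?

Territorial Income Tax: taxable = £1,930.00 − 3×£210.00 = £1,300.00
  £32.76 + 17.19% × (£1,300.00 − £400.00) = £32.76 + 17.19% × £900.00 = £187.47
Long-Term Care Levy: 1% × £1,930.00 = £19.30
Workforce Levy: 1.06% × £1,930.00 = £20.46
Total withheld: £187.47 + £19.30 + £20.46 = £227.23
Net pay: £1,930.00 − £227.23 = £1,702.77

£1,702.77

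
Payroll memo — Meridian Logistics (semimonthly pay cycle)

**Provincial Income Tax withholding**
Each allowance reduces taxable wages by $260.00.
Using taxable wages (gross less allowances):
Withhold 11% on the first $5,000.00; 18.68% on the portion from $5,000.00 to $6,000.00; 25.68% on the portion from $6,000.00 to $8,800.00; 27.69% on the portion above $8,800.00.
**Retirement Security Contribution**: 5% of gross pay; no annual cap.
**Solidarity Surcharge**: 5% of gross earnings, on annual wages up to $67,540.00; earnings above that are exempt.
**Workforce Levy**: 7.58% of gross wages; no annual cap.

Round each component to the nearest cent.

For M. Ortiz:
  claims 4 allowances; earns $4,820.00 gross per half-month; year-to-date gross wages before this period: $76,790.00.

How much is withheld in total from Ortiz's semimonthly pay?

$1,022.16

Provincial Income Tax: taxable = $4,820.00 − 4×$260.00 = $3,780.00
  11% × $3,780.00 = $415.80
Retirement Security Contribution: 5% × $4,820.00 = $241.00
Solidarity Surcharge: YTD $76,790.00 ≥ cap $67,540.00 → $0.00
Workforce Levy: 7.58% × $4,820.00 = $365.36
Total: $415.80 + $241.00 + $0.00 + $365.36 = $1,022.16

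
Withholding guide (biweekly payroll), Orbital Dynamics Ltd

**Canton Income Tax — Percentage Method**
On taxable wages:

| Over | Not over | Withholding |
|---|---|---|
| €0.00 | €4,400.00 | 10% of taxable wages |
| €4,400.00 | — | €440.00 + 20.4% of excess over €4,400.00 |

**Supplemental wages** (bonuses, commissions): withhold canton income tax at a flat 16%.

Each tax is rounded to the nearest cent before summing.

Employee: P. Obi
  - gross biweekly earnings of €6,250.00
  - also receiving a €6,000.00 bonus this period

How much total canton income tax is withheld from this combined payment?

Canton Income Tax: taxable = €6,250.00
  €440.00 + 20.4% × (€6,250.00 − €4,400.00) = €440.00 + 20.4% × €1,850.00 = €817.40
Supplemental (16% flat on bonus): 16% × €6,000.00 = €960.00
Total canton income tax: €817.40 + €960.00 = €1,777.40

€1,777.40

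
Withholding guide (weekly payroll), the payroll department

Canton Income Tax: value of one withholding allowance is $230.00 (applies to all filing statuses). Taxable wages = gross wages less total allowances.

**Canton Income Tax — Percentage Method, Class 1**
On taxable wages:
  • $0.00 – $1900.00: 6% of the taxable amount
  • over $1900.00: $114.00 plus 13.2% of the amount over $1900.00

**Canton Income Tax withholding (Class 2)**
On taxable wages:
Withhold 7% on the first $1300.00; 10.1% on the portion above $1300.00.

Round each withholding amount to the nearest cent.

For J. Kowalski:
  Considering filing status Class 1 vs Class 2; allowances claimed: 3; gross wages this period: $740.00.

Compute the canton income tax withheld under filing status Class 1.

$3.00

Canton Income Tax (Class 1): taxable = $740.00 − 3×$230.00 = $50.00
  6% × $50.00 = $3.00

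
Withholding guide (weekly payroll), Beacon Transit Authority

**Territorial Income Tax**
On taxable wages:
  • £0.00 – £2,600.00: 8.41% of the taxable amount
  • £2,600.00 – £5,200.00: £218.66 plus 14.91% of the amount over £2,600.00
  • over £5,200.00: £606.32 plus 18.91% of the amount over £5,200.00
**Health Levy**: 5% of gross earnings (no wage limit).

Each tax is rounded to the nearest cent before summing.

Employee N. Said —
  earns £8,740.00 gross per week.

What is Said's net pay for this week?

Territorial Income Tax: taxable = £8,740.00
  £606.32 + 18.91% × (£8,740.00 − £5,200.00) = £606.32 + 18.91% × £3,540.00 = £1,275.73
Health Levy: 5% × £8,740.00 = £437.00
Total withheld: £1,275.73 + £437.00 = £1,712.73
Net pay: £8,740.00 − £1,712.73 = £7,027.27

£7,027.27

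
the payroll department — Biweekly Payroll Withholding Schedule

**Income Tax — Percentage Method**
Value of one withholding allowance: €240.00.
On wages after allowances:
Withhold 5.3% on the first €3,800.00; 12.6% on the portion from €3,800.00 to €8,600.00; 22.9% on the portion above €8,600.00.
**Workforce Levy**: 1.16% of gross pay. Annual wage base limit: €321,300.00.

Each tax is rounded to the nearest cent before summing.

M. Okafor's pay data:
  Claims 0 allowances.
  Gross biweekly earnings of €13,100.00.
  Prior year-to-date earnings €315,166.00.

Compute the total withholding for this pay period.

Income Tax: taxable = €13,100.00
  €806.20 + 22.9% × (€13,100.00 − €8,600.00) = €806.20 + 22.9% × €4,500.00 = €1,836.70
Workforce Levy: cap €321,300.00 − YTD €315,166.00 = €6,134.00 subject; 1.16% × €6,134.00 = €71.15
Total: €1,836.70 + €71.15 = €1,907.85

€1,907.85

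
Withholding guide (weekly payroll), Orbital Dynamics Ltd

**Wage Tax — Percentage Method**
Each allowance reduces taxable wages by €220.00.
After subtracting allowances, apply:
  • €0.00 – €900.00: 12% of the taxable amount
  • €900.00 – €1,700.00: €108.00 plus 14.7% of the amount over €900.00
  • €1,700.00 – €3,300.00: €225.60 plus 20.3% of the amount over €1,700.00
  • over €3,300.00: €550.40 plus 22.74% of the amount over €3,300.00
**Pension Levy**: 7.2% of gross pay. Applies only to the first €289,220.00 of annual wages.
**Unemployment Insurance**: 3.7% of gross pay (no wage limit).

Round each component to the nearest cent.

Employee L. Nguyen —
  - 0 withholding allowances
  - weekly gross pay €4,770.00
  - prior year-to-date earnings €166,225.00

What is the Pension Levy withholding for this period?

Pension Levy: 7.2% × €4,770.00 = €343.44

€343.44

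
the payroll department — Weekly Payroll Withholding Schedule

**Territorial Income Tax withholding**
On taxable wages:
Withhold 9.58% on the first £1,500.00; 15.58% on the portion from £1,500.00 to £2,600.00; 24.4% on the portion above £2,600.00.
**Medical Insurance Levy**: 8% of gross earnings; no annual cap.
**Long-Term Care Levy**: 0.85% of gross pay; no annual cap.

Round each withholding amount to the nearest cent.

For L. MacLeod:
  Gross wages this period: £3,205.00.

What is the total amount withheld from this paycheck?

Territorial Income Tax: taxable = £3,205.00
  £315.08 + 24.4% × (£3,205.00 − £2,600.00) = £315.08 + 24.4% × £605.00 = £462.70
Medical Insurance Levy: 8% × £3,205.00 = £256.40
Long-Term Care Levy: 0.85% × £3,205.00 = £27.24
Total: £462.70 + £256.40 + £27.24 = £746.34

£746.34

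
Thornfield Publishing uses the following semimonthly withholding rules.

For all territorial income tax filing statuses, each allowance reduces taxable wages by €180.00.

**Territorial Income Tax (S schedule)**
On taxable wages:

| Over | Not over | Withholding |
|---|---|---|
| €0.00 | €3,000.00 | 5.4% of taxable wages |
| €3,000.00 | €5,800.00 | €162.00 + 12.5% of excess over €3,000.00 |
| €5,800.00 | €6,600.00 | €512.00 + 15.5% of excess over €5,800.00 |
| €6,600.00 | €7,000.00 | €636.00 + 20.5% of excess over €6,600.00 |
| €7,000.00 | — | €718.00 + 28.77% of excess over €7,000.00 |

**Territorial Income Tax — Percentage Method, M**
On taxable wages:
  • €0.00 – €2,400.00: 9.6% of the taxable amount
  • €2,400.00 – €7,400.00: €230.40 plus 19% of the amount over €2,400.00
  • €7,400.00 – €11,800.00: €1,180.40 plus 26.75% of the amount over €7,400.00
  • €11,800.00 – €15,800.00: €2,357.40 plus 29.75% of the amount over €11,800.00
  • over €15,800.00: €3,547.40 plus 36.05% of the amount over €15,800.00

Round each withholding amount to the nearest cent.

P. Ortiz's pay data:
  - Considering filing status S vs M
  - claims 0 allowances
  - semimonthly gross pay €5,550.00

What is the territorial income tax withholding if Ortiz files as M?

Territorial Income Tax (M): taxable = €5,550.00
  €230.40 + 19% × (€5,550.00 − €2,400.00) = €230.40 + 19% × €3,150.00 = €828.90

€828.90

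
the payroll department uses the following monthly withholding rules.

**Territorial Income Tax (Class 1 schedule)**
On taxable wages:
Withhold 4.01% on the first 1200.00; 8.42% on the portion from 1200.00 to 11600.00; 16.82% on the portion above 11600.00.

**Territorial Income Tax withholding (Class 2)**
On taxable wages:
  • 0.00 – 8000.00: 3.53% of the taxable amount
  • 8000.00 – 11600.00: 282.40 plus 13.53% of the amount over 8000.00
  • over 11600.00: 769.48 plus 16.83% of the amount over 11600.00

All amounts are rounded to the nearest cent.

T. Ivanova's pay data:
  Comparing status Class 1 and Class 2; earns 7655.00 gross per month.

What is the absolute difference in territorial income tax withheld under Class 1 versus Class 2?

Territorial Income Tax (Class 1): taxable = 7655.00
  48.12 + 8.42% × (7655.00 − 1200.00) = 48.12 + 8.42% × 6455.00 = 591.63
Territorial Income Tax (Class 2): taxable = 7655.00
  3.53% × 7655.00 = 270.22
Difference: |591.63 − 270.22| = 321.41 (higher under Class 1)

321.41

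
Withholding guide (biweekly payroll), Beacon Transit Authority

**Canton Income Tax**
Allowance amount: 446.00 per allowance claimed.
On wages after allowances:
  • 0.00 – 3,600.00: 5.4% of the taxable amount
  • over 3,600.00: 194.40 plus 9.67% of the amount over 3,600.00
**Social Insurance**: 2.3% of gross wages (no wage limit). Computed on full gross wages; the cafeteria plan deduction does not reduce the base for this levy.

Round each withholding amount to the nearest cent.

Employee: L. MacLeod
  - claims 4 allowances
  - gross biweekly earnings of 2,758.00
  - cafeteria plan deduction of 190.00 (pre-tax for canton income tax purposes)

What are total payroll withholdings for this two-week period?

105.77

Canton Income Tax: taxable = 2,758.00 − 190.00 − 4×446.00 = 784.00
  5.4% × 784.00 = 42.34
Social Insurance: 2.3% × 2,758.00 = 63.43
Total: 42.34 + 63.43 = 105.77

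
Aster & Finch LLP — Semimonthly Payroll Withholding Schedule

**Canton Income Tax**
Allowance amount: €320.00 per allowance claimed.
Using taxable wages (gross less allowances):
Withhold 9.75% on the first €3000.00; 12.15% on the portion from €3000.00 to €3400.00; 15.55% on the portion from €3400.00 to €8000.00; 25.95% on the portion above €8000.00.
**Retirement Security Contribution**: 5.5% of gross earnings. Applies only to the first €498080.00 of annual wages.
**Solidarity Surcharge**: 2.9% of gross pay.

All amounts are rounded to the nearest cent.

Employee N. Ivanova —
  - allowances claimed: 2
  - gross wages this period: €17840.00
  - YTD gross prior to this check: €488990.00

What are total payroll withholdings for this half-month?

€4461.11

Canton Income Tax: taxable = €17840.00 − 2×€320.00 = €17200.00
  €1056.40 + 25.95% × (€17200.00 − €8000.00) = €1056.40 + 25.95% × €9200.00 = €3443.80
Retirement Security Contribution: cap €498080.00 − YTD €488990.00 = €9090.00 subject; 5.5% × €9090.00 = €499.95
Solidarity Surcharge: 2.9% × €17840.00 = €517.36
Total: €3443.80 + €499.95 + €517.36 = €4461.11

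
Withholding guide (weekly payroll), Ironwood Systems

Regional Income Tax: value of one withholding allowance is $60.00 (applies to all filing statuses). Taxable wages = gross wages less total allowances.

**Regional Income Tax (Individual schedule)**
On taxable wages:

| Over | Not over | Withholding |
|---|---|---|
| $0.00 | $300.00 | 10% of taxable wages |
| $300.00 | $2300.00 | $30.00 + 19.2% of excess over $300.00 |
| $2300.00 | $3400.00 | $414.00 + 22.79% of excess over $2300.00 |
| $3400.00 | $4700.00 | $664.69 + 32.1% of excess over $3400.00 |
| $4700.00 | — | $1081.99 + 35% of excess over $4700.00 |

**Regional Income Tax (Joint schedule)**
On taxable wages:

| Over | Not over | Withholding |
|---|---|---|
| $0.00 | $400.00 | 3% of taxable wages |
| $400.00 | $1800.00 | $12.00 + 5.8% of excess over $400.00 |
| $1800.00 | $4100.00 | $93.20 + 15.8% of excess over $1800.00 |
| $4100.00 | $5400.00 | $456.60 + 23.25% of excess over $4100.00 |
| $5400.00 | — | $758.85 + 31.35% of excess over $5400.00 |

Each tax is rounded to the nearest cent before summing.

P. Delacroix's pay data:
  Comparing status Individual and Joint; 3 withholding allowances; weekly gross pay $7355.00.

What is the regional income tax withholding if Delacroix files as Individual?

Regional Income Tax (Individual): taxable = $7355.00 − 3×$60.00 = $7175.00
  $1081.99 + 35% × ($7175.00 − $4700.00) = $1081.99 + 35% × $2475.00 = $1948.24

$1948.24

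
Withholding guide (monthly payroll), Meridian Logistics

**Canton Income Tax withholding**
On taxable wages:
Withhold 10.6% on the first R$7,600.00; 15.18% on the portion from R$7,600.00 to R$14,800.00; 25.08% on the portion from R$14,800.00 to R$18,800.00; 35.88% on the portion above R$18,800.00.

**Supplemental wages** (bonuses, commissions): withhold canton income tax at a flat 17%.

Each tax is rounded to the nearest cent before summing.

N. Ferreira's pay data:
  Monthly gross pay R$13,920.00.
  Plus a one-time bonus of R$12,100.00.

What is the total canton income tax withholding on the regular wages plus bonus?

Canton Income Tax: taxable = R$13,920.00
  R$805.60 + 15.18% × (R$13,920.00 − R$7,600.00) = R$805.60 + 15.18% × R$6,320.00 = R$1,764.98
Supplemental (17% flat on bonus): 17% × R$12,100.00 = R$2,057.00
Total canton income tax: R$1,764.98 + R$2,057.00 = R$3,821.98

R$3,821.98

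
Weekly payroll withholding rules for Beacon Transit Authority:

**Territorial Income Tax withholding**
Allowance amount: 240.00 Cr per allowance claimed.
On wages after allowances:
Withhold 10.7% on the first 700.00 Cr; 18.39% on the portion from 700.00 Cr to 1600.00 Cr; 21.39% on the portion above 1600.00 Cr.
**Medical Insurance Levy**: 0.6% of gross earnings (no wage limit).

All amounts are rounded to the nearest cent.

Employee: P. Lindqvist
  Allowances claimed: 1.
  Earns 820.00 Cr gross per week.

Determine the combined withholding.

66.98 Cr

Territorial Income Tax: taxable = 820.00 Cr − 1×240.00 Cr = 580.00 Cr
  10.7% × 580.00 Cr = 62.06 Cr
Medical Insurance Levy: 0.6% × 820.00 Cr = 4.92 Cr
Total: 62.06 Cr + 4.92 Cr = 66.98 Cr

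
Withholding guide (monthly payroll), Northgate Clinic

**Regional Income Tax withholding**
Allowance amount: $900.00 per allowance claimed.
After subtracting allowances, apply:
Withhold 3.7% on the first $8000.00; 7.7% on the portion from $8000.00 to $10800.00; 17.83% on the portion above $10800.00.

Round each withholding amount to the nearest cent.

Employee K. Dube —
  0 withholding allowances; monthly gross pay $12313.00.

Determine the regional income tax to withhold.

Regional Income Tax: taxable = $12313.00
  $511.60 + 17.83% × ($12313.00 − $10800.00) = $511.60 + 17.83% × $1513.00 = $781.37

$781.37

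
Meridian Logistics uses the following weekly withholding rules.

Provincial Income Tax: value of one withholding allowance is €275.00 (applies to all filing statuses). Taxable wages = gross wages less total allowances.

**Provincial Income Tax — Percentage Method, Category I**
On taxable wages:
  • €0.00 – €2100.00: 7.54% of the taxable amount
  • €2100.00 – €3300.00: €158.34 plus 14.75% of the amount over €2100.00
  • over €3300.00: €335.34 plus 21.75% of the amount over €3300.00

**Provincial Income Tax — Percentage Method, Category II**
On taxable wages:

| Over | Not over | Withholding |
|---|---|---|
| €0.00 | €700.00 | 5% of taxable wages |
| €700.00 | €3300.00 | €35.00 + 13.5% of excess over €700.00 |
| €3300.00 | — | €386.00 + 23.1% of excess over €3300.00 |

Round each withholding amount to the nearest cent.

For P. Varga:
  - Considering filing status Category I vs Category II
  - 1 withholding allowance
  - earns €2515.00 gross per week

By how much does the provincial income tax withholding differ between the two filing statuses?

€63.91

Provincial Income Tax (Category I): taxable = €2515.00 − 1×€275.00 = €2240.00
  €158.34 + 14.75% × (€2240.00 − €2100.00) = €158.34 + 14.75% × €140.00 = €178.99
Provincial Income Tax (Category II): taxable = €2515.00 − 1×€275.00 = €2240.00
  €35.00 + 13.5% × (€2240.00 − €700.00) = €35.00 + 13.5% × €1540.00 = €242.90
Difference: |€178.99 − €242.90| = €63.91 (higher under Category II)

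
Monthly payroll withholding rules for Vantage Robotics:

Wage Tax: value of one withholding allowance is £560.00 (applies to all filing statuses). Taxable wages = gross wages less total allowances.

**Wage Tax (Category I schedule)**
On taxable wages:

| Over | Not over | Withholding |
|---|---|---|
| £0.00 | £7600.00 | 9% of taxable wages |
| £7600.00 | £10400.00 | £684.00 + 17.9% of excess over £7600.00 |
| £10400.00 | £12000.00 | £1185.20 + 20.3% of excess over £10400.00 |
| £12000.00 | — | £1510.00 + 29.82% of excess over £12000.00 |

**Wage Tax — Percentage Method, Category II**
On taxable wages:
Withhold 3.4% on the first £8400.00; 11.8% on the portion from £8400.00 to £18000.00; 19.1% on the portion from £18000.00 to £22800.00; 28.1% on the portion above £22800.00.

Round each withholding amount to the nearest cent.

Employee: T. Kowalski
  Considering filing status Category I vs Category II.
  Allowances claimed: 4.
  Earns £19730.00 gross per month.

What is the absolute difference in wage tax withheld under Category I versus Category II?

£1788.90

Wage Tax (Category I): taxable = £19730.00 − 4×£560.00 = £17490.00
  £1510.00 + 29.82% × (£17490.00 − £12000.00) = £1510.00 + 29.82% × £5490.00 = £3147.12
Wage Tax (Category II): taxable = £19730.00 − 4×£560.00 = £17490.00
  £285.60 + 11.8% × (£17490.00 − £8400.00) = £285.60 + 11.8% × £9090.00 = £1358.22
Difference: |£3147.12 − £1358.22| = £1788.90 (higher under Category I)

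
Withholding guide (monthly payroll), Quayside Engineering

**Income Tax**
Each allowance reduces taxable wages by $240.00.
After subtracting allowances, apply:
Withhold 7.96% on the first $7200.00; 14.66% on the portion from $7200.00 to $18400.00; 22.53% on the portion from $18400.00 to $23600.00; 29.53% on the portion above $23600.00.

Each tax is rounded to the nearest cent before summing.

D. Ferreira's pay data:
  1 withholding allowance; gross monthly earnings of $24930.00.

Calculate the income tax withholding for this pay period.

Income Tax: taxable = $24930.00 − 1×$240.00 = $24690.00
  $3386.60 + 29.53% × ($24690.00 − $23600.00) = $3386.60 + 29.53% × $1090.00 = $3708.48

$3708.48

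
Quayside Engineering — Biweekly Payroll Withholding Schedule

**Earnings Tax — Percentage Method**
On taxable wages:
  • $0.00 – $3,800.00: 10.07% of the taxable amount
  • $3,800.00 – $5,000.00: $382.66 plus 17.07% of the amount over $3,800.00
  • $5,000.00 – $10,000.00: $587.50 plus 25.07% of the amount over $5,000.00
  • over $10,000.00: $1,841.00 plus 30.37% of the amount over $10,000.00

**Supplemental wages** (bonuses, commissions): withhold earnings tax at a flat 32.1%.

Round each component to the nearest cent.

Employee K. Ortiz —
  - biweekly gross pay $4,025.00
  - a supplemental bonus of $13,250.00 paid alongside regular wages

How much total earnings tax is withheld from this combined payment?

Earnings Tax: taxable = $4,025.00
  $382.66 + 17.07% × ($4,025.00 − $3,800.00) = $382.66 + 17.07% × $225.00 = $421.07
Supplemental (32.1% flat on bonus): 32.1% × $13,250.00 = $4,253.25
Total earnings tax: $421.07 + $4,253.25 = $4,674.32

$4,674.32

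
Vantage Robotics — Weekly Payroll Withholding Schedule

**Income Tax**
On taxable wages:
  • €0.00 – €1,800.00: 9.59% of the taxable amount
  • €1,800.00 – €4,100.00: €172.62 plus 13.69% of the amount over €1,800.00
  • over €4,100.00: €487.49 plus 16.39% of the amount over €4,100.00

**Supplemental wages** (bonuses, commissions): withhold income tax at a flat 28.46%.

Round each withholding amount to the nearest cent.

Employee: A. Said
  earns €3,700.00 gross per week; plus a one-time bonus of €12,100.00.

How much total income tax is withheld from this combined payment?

€3,876.39

Income Tax: taxable = €3,700.00
  €172.62 + 13.69% × (€3,700.00 − €1,800.00) = €172.62 + 13.69% × €1,900.00 = €432.73
Supplemental (28.46% flat on bonus): 28.46% × €12,100.00 = €3,443.66
Total income tax: €432.73 + €3,443.66 = €3,876.39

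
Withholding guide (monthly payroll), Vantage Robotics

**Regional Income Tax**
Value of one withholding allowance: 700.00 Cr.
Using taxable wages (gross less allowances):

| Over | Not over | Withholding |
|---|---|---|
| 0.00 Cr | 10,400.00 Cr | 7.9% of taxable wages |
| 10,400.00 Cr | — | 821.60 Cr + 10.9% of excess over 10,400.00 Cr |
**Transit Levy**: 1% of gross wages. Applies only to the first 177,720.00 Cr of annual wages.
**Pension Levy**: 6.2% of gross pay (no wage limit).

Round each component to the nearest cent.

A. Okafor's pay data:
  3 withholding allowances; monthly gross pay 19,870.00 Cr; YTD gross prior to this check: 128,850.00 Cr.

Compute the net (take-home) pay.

Regional Income Tax: taxable = 19,870.00 Cr − 3×700.00 Cr = 17,770.00 Cr
  821.60 Cr + 10.9% × (17,770.00 Cr − 10,400.00 Cr) = 821.60 Cr + 10.9% × 7,370.00 Cr = 1,624.93 Cr
Transit Levy: 1% × 19,870.00 Cr = 198.70 Cr
Pension Levy: 6.2% × 19,870.00 Cr = 1,231.94 Cr
Total withheld: 1,624.93 Cr + 198.70 Cr + 1,231.94 Cr = 3,055.57 Cr
Net pay: 19,870.00 Cr − 3,055.57 Cr = 16,814.43 Cr

16,814.43 Cr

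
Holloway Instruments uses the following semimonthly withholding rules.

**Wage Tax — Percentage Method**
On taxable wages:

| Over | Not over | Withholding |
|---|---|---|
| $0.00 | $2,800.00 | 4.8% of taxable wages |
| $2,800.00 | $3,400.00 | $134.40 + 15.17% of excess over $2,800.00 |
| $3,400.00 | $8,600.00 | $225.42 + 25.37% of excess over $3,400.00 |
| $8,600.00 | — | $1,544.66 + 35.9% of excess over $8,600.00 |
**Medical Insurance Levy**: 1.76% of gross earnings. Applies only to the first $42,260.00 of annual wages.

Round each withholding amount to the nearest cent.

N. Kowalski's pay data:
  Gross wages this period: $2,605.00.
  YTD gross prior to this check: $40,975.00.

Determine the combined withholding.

Wage Tax: taxable = $2,605.00
  4.8% × $2,605.00 = $125.04
Medical Insurance Levy: cap $42,260.00 − YTD $40,975.00 = $1,285.00 subject; 1.76% × $1,285.00 = $22.62
Total: $125.04 + $22.62 = $147.66

$147.66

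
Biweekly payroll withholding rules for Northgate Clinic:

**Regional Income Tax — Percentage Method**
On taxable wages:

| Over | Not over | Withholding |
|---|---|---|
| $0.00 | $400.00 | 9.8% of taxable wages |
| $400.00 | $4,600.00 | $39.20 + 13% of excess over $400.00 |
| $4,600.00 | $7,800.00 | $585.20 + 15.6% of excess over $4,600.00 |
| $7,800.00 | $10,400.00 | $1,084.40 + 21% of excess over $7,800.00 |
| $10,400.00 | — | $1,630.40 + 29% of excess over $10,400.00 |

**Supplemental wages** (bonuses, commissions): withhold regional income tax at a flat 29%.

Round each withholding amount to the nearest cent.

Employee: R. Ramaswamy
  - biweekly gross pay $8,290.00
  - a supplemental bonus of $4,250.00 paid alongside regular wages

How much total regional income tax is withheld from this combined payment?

Regional Income Tax: taxable = $8,290.00
  $1,084.40 + 21% × ($8,290.00 − $7,800.00) = $1,084.40 + 21% × $490.00 = $1,187.30
Supplemental (29% flat on bonus): 29% × $4,250.00 = $1,232.50
Total regional income tax: $1,187.30 + $1,232.50 = $2,419.80

$2,419.80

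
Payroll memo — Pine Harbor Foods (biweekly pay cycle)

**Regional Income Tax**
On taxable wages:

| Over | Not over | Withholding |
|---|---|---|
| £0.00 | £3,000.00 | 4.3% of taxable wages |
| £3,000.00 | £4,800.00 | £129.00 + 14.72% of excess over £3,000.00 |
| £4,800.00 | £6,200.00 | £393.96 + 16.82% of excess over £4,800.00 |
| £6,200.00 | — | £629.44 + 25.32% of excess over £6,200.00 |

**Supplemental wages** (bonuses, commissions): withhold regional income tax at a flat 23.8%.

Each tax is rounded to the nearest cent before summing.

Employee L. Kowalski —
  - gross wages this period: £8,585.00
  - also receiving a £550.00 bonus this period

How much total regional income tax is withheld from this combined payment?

Regional Income Tax: taxable = £8,585.00
  £629.44 + 25.32% × (£8,585.00 − £6,200.00) = £629.44 + 25.32% × £2,385.00 = £1,233.32
Supplemental (23.8% flat on bonus): 23.8% × £550.00 = £130.90
Total regional income tax: £1,233.32 + £130.90 = £1,364.22

£1,364.22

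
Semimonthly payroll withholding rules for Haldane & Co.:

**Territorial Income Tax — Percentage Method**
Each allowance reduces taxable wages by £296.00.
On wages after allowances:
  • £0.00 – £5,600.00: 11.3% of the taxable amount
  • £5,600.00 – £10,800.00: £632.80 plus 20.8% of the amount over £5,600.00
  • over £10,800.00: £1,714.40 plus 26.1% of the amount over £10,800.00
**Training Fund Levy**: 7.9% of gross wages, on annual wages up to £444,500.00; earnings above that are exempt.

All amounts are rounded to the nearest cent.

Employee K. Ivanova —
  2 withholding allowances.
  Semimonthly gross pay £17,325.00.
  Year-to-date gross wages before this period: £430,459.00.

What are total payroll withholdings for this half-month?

£4,372.15

Territorial Income Tax: taxable = £17,325.00 − 2×£296.00 = £16,733.00
  £1,714.40 + 26.1% × (£16,733.00 − £10,800.00) = £1,714.40 + 26.1% × £5,933.00 = £3,262.91
Training Fund Levy: cap £444,500.00 − YTD £430,459.00 = £14,041.00 subject; 7.9% × £14,041.00 = £1,109.24
Total: £3,262.91 + £1,109.24 = £4,372.15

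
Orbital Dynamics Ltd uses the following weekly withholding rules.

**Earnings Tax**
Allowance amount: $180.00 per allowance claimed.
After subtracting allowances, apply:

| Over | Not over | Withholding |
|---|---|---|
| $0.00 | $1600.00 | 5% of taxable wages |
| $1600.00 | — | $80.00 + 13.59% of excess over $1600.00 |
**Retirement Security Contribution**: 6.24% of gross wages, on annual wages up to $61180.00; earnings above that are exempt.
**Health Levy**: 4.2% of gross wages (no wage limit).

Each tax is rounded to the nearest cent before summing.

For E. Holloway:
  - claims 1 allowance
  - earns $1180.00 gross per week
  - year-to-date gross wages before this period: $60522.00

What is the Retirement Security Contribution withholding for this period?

Retirement Security Contribution: cap $61180.00 − YTD $60522.00 = $658.00 subject; 6.24% × $658.00 = $41.06

$41.06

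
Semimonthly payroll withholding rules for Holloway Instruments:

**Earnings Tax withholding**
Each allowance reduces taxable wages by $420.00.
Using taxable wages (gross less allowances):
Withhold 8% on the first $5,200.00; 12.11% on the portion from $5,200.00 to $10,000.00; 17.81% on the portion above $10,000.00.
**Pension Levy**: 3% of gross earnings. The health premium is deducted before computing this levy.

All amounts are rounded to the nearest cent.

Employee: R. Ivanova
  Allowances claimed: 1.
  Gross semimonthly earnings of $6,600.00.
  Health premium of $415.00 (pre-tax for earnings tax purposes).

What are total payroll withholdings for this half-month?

$669.97

Earnings Tax: taxable = $6,600.00 − $415.00 − 1×$420.00 = $5,765.00
  $416.00 + 12.11% × ($5,765.00 − $5,200.00) = $416.00 + 12.11% × $565.00 = $484.42
Pension Levy: 3% × $6,185.00 = $185.55
Total: $484.42 + $185.55 = $669.97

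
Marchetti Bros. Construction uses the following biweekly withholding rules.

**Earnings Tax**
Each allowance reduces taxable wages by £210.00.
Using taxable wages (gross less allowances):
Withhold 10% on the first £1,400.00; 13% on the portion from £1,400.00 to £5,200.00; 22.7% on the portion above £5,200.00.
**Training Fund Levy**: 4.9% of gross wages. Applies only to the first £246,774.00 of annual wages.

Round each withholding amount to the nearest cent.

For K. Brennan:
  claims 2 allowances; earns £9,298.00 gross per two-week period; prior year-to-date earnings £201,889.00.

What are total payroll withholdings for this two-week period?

£1,924.51

Earnings Tax: taxable = £9,298.00 − 2×£210.00 = £8,878.00
  £634.00 + 22.7% × (£8,878.00 − £5,200.00) = £634.00 + 22.7% × £3,678.00 = £1,468.91
Training Fund Levy: 4.9% × £9,298.00 = £455.60
Total: £1,468.91 + £455.60 = £1,924.51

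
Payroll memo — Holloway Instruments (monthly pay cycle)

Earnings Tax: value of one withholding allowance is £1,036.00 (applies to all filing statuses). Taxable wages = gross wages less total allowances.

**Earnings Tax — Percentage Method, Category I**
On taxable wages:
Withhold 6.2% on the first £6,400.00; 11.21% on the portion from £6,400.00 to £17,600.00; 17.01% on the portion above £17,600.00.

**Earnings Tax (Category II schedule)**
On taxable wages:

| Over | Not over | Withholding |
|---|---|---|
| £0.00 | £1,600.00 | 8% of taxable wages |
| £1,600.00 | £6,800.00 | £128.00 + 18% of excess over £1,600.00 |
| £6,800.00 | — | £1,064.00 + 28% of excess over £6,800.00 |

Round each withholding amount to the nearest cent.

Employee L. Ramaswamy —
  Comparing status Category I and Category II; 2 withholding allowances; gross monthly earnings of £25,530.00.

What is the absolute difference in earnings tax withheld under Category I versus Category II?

Earnings Tax (Category I): taxable = £25,530.00 − 2×£1,036.00 = £23,458.00
  £1,652.32 + 17.01% × (£23,458.00 − £17,600.00) = £1,652.32 + 17.01% × £5,858.00 = £2,648.77
Earnings Tax (Category II): taxable = £25,530.00 − 2×£1,036.00 = £23,458.00
  £1,064.00 + 28% × (£23,458.00 − £6,800.00) = £1,064.00 + 28% × £16,658.00 = £5,728.24
Difference: |£2,648.77 − £5,728.24| = £3,079.47 (higher under Category II)

£3,079.47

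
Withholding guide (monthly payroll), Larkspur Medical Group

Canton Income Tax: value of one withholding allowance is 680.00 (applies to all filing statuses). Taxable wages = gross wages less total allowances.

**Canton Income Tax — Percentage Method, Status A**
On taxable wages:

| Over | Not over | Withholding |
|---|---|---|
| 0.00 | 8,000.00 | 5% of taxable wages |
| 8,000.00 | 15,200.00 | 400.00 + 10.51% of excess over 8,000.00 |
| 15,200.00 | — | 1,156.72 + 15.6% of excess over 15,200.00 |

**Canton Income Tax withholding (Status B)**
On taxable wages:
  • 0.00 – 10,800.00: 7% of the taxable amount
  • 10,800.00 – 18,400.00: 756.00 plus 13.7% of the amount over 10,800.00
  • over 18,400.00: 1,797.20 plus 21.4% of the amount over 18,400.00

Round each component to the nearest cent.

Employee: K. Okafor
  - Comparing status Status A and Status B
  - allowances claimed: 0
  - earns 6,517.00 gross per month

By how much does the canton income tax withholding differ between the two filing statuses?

Canton Income Tax (Status A): taxable = 6,517.00
  5% × 6,517.00 = 325.85
Canton Income Tax (Status B): taxable = 6,517.00
  7% × 6,517.00 = 456.19
Difference: |325.85 − 456.19| = 130.34 (higher under Status B)

130.34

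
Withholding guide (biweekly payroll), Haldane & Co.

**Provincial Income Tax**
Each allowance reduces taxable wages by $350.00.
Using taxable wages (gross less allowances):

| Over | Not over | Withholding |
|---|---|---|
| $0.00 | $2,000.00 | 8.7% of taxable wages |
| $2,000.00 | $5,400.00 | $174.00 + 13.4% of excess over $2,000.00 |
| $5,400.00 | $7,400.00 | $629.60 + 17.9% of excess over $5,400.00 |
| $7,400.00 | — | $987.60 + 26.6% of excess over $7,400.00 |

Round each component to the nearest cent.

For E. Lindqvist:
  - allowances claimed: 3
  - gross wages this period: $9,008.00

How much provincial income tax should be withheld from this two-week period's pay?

$1,136.03

Provincial Income Tax: taxable = $9,008.00 − 3×$350.00 = $7,958.00
  $987.60 + 26.6% × ($7,958.00 − $7,400.00) = $987.60 + 26.6% × $558.00 = $1,136.03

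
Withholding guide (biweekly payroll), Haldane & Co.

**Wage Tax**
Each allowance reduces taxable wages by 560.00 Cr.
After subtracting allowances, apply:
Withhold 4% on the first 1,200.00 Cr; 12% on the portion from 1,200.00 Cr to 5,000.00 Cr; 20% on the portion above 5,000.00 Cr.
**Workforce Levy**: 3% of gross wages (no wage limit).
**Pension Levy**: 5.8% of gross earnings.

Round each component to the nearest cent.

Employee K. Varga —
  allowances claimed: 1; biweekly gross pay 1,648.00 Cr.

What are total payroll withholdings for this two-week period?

Wage Tax: taxable = 1,648.00 Cr − 1×560.00 Cr = 1,088.00 Cr
  4% × 1,088.00 Cr = 43.52 Cr
Workforce Levy: 3% × 1,648.00 Cr = 49.44 Cr
Pension Levy: 5.8% × 1,648.00 Cr = 95.58 Cr
Total: 43.52 Cr + 49.44 Cr + 95.58 Cr = 188.54 Cr

188.54 Cr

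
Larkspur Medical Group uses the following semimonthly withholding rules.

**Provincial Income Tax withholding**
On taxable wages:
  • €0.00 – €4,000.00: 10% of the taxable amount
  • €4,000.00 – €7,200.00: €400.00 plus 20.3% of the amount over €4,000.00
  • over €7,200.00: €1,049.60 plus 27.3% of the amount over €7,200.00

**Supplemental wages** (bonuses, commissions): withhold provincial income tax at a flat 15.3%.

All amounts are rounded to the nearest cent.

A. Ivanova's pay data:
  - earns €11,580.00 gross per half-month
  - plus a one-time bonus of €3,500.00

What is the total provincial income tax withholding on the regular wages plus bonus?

Provincial Income Tax: taxable = €11,580.00
  €1,049.60 + 27.3% × (€11,580.00 − €7,200.00) = €1,049.60 + 27.3% × €4,380.00 = €2,245.34
Supplemental (15.3% flat on bonus): 15.3% × €3,500.00 = €535.50
Total provincial income tax: €2,245.34 + €535.50 = €2,780.84

€2,780.84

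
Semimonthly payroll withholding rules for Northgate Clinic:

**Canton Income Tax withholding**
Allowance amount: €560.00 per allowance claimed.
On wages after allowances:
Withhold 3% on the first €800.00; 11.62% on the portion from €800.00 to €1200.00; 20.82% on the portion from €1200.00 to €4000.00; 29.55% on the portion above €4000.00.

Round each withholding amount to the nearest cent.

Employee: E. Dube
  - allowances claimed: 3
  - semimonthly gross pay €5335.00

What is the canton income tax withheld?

Canton Income Tax: taxable = €5335.00 − 3×€560.00 = €3655.00
  €70.48 + 20.82% × (€3655.00 − €1200.00) = €70.48 + 20.82% × €2455.00 = €581.61

€581.61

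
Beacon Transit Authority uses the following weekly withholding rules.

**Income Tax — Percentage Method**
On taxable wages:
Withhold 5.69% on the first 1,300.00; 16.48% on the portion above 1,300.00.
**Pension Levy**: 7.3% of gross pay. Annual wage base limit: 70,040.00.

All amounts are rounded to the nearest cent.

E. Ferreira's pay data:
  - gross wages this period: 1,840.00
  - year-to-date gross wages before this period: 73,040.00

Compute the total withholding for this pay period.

162.96

Income Tax: taxable = 1,840.00
  73.97 + 16.48% × (1,840.00 − 1,300.00) = 73.97 + 16.48% × 540.00 = 162.96
Pension Levy: YTD 73,040.00 ≥ cap 70,040.00 → 0.00
Total: 162.96 + 0.00 = 162.96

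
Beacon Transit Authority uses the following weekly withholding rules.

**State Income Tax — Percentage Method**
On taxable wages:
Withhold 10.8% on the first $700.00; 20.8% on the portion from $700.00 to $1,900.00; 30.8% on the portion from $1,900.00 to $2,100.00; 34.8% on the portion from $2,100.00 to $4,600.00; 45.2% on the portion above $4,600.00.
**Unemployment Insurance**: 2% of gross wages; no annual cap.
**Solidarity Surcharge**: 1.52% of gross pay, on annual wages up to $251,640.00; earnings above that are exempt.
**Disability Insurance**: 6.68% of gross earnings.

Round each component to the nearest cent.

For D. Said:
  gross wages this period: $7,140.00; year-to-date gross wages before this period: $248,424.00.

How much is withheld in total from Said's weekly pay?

$3,073.51

State Income Tax: taxable = $7,140.00
  $1,256.80 + 45.2% × ($7,140.00 − $4,600.00) = $1,256.80 + 45.2% × $2,540.00 = $2,404.88
Unemployment Insurance: 2% × $7,140.00 = $142.80
Solidarity Surcharge: cap $251,640.00 − YTD $248,424.00 = $3,216.00 subject; 1.52% × $3,216.00 = $48.88
Disability Insurance: 6.68% × $7,140.00 = $476.95
Total: $2,404.88 + $142.80 + $48.88 + $476.95 = $3,073.51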